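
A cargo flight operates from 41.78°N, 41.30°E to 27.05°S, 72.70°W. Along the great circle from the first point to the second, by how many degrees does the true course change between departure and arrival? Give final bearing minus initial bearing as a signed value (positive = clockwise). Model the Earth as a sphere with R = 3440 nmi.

-26.9°

Initial bearing θ₁ = atan2(sin Δλ cos φ₂, cos φ₁ sin φ₂ − sin φ₁ cos φ₂ cos Δλ) = 263.15°
Final bearing θ₂ = (initial bearing from the destination back to the start) + 180° = 236.23°
Δθ = θ₂ − θ₁ = -26.9°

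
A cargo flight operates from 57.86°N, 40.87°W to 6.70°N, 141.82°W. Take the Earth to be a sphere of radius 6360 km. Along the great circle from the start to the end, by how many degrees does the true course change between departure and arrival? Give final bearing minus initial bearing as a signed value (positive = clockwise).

Initial bearing θ₁ = atan2(sin Δλ cos φ₂, cos φ₁ sin φ₂ − sin φ₁ cos φ₂ cos Δλ) = 282.82°
Final bearing θ₂ = (initial bearing from the destination back to the start) + 180° = 211.49°
Δθ = θ₂ − θ₁ = -71.3°

-71.3°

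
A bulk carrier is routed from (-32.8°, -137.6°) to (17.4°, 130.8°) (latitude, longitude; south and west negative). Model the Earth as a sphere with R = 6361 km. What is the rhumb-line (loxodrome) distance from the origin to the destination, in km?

Rhumb course C = atan2(Δλ, Δψ) with Δψ = ln[tan(π/4+φ₂/2)/tan(π/4+φ₁/2)] = +0.9150, Δλ = -1.5987 → C = 299.78°
d = R·|Δφ| / |cos C| = 6361·0.87616 / 0.49674 = 11219 km

11219 km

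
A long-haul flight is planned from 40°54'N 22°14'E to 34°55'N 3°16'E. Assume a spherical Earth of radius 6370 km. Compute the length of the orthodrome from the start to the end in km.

Haversine: a = sin²(Δφ/2)+cos φ₁ cos φ₂ sin²(Δλ/2) = 0.01955;  σ = 2·atan2(√a,√(1−a))
σ = 16.074° → d = Rσ = 6370·0.28055 = 1787 km

1787 km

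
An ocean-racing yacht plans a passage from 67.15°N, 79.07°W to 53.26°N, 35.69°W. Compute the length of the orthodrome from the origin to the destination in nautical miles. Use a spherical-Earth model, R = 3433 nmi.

cos σ = sin φ₁ sin φ₂ + cos φ₁ cos φ₂ cos Δλ
      = sin(67.15°)sin(53.26°) + cos(67.15°)cos(53.26°)cos(43.38°) = 0.9073
σ = 24.865° → d = Rσ = 3433·0.43398 = 1490 nmi

1490 nmi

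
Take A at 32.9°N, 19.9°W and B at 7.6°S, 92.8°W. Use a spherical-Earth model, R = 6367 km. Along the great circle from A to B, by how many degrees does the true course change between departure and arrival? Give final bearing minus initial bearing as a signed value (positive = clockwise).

-19.6°

Initial bearing θ₁ = atan2(sin Δλ cos φ₂, cos φ₁ sin φ₂ − sin φ₁ cos φ₂ cos Δλ) = 254.13°
Final bearing θ₂ = (initial bearing from the destination back to the start) + 180° = 234.56°
Δθ = θ₂ − θ₁ = -19.6°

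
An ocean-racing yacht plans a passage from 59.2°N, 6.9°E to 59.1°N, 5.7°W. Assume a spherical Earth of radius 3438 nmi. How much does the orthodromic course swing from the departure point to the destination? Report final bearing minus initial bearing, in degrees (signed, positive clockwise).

Initial bearing θ₁ = atan2(sin Δλ cos φ₂, cos φ₁ sin φ₂ − sin φ₁ cos φ₂ cos Δλ) = 274.53°
Final bearing θ₂ = (initial bearing from the destination back to the start) + 180° = 263.70°
Δθ = θ₂ − θ₁ = -10.8°

-10.8°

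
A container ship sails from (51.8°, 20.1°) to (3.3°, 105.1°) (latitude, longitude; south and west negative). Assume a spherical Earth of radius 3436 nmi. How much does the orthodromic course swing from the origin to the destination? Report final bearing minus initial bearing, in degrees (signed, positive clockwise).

Initial bearing θ₁ = atan2(sin Δλ cos φ₂, cos φ₁ sin φ₂ − sin φ₁ cos φ₂ cos Δλ) = 91.89°
Final bearing θ₂ = (initial bearing from the destination back to the start) + 180° = 141.75°
Δθ = θ₂ − θ₁ = +49.9°

+49.9°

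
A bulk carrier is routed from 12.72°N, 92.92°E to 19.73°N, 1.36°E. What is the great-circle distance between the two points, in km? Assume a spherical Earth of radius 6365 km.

9684 km

cos σ = sin φ₁ sin φ₂ + cos φ₁ cos φ₂ cos Δλ
      = sin(12.72°)sin(19.73°) + cos(12.72°)cos(19.73°)cos(-91.56°) = 0.0493
σ = 87.172° → d = Rσ = 6365·1.52144 = 9684 km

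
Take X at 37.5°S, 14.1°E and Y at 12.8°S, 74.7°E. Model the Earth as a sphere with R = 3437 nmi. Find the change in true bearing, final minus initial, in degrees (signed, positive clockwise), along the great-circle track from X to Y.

-28.5°

At departure: θ₁ = atan2(sin Δλ cos φ₂, cos φ₁ sin φ₂ − sin φ₁ cos φ₂ cos Δλ) = 82.25°
At arrival: θ₂ = atan2(sin Δλ cos φ₁, −cos φ₂ sin φ₁ + sin φ₂ cos φ₁ cos Δλ) = 53.72°
Δθ = θ₂ − θ₁ = -28.5°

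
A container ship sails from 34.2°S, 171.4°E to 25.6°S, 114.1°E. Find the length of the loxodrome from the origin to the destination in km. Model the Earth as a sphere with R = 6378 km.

5603 km

Δψ = ln[tan(π/4+φ₂/2)/tan(π/4+φ₁/2)] = +0.1734;  Δφ = +0.1501 rad,  Δλ = -1.0001 rad
q = Δφ/Δψ = 0.8655
d = R·√(Δφ² + q²Δλ²) = 6378·0.87852 = 5603 km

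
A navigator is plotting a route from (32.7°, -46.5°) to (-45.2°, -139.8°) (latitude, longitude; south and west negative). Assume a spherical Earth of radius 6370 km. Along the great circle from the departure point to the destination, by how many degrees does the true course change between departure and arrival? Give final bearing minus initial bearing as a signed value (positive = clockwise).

+16.9°

Initial bearing θ₁ = atan2(sin Δλ cos φ₂, cos φ₁ sin φ₂ − sin φ₁ cos φ₂ cos Δλ) = 230.73°
Final bearing θ₂ = (initial bearing from the destination back to the start) + 180° = 247.60°
Δθ = θ₂ − θ₁ = +16.9°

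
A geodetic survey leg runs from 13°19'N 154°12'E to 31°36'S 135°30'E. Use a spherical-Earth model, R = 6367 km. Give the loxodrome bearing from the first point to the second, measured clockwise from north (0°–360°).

Meridional parts: M(φ₁)=+0.2345, M(φ₂)=-0.5818 → ΔM = -0.8164;  Δλ = -0.3264 rad
tan C = Δλ / ΔM = +0.3998 → C = 201.79°

201.8°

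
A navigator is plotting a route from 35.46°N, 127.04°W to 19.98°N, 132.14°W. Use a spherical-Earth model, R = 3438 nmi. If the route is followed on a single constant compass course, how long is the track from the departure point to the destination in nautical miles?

967 nmi

Rhumb course C = atan2(Δλ, Δψ) with Δψ = ln[tan(π/4+φ₂/2)/tan(π/4+φ₁/2)] = -0.3067, Δλ = -0.0890 → C = 196.19°
d = R·|Δφ| / |cos C| = 3438·0.27018 / 0.96036 = 967 nmi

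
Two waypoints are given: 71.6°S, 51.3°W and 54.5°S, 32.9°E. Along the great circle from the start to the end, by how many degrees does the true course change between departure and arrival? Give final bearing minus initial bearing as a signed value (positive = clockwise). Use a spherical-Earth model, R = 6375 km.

At departure: θ₁ = atan2(sin Δλ cos φ₂, cos φ₁ sin φ₂ − sin φ₁ cos φ₂ cos Δλ) = 109.21°
At arrival: θ₂ = atan2(sin Δλ cos φ₁, −cos φ₂ sin φ₁ + sin φ₂ cos φ₁ cos Δλ) = 30.88°
Δθ = θ₂ − θ₁ = -78.3°

-78.3°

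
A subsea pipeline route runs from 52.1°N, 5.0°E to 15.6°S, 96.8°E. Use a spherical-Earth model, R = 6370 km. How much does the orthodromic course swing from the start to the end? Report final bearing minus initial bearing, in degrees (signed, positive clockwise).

+42.5°

At departure: θ₁ = atan2(sin Δλ cos φ₂, cos φ₁ sin φ₂ − sin φ₁ cos φ₂ cos Δλ) = 98.35°
At arrival: θ₂ = atan2(sin Δλ cos φ₁, −cos φ₂ sin φ₁ + sin φ₂ cos φ₁ cos Δλ) = 140.87°
Δθ = θ₂ − θ₁ = +42.5°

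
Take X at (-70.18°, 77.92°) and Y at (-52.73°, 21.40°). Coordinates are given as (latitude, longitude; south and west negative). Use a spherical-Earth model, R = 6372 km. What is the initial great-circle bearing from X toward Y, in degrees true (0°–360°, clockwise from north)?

275.0°

θ = atan2( sin Δλ·cos φ₂ ,  cos φ₁ sin φ₂ − sin φ₁ cos φ₂ cos Δλ )
  = atan2(-0.5051, +0.0444) = 275.03°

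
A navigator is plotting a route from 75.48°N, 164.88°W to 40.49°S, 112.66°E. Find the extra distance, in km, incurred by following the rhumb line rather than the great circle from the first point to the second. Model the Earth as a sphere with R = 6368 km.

Great circle: cos σ = sin φ₁ sin φ₂ + cos φ₁ cos φ₂ cos Δλ,  σ = 2.2188 rad → d_gc = 14129.0 km
Rhumb line: Δψ = -2.8346, q = Δφ/Δψ = 0.7141, d_rh = R√(Δφ²+q²Δλ²) = 14455.4 km
Excess = 14455.4 − 14129.0 = 326.4 ≈ 326 km

326 km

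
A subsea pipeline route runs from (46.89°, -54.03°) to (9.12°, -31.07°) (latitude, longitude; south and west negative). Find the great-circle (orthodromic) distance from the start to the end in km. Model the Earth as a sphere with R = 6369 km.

4727 km

cos σ = sin φ₁ sin φ₂ + cos φ₁ cos φ₂ cos Δλ
      = sin(46.89°)sin(9.12°) + cos(46.89°)cos(9.12°)cos(22.96°) = 0.7370
σ = 42.522° → d = Rσ = 6369·0.74215 = 4727 km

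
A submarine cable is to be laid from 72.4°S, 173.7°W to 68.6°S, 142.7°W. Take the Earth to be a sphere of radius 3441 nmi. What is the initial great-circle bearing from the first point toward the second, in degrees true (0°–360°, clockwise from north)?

N = sin Δλ·cos φ₂ = +0.1879;  D = cos φ₁ sin φ₂ − sin φ₁ cos φ₂ cos Δλ = +0.0166
initial course = atan2(N, D) = 84.95°

85.0°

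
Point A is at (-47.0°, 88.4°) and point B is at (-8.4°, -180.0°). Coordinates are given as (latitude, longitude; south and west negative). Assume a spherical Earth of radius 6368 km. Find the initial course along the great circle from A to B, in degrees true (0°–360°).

96.9°

θ = atan2( sin Δλ·cos φ₂ ,  cos φ₁ sin φ₂ − sin φ₁ cos φ₂ cos Δλ )
  = atan2(+0.9889, -0.1198) = 96.91°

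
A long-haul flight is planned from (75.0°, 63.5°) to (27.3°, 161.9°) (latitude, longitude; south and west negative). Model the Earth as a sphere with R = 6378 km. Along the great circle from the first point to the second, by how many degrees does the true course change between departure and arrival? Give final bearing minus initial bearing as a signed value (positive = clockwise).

At departure: θ₁ = atan2(sin Δλ cos φ₂, cos φ₁ sin φ₂ − sin φ₁ cos φ₂ cos Δλ) = 74.48°
At arrival: θ₂ = atan2(sin Δλ cos φ₁, −cos φ₂ sin φ₁ + sin φ₂ cos φ₁ cos Δλ) = 163.70°
Δθ = θ₂ − θ₁ = +89.2°

+89.2°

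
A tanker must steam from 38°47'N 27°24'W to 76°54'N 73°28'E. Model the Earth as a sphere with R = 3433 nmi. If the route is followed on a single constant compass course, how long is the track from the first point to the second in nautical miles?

3624 nmi

Rhumb course C = atan2(Δλ, Δψ) with Δψ = ln[tan(π/4+φ₂/2)/tan(π/4+φ₁/2)] = +1.4290, Δλ = +1.7605 → C = 50.93°
d = R·|Δφ| / |cos C| = 3433·0.66526 / 0.63022 = 3624 nmi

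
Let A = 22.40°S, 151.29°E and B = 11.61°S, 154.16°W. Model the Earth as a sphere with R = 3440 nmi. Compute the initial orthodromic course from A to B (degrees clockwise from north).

87.8°

N = sin Δλ·cos φ₂ = +0.7980;  D = cos φ₁ sin φ₂ − sin φ₁ cos φ₂ cos Δλ = +0.0304
initial course = atan2(N, D) = 87.82°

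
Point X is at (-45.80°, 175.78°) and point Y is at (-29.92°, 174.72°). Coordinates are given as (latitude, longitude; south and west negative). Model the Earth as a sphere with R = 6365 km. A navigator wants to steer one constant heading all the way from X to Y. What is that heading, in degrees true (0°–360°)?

357.0°

Meridional parts: M(φ₁)=-0.9013, M(φ₂)=-0.5477 → ΔM = +0.3536;  Δλ = -0.0185 rad
tan C = Δλ / ΔM = -0.0523 → C = 357.00°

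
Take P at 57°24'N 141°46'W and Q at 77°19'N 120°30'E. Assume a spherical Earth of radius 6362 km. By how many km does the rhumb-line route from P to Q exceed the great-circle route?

453 km

Great circle: cos σ = sin φ₁ sin φ₂ + cos φ₁ cos φ₂ cos Δλ,  σ = 0.6335 rad → d_gc = 4030.1 km
Rhumb line: Δψ = +0.9674, q = Δφ/Δψ = 0.3593, d_rh = R√(Δφ²+q²Δλ²) = 4482.8 km
Excess = 4482.8 − 4030.1 = 452.7 ≈ 453 km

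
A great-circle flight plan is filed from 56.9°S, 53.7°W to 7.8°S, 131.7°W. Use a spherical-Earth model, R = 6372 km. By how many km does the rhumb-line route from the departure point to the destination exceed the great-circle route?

246 km

Great circle: cos σ = sin φ₁ sin φ₂ + cos φ₁ cos φ₂ cos Δλ,  σ = 1.3426 rad → d_gc = 8555.3 km
Rhumb line: Δψ = +1.0769, q = Δφ/Δψ = 0.7958, d_rh = R√(Δφ²+q²Δλ²) = 8801.5 km
Excess = 8801.5 − 8555.3 = 246.2 ≈ 246 km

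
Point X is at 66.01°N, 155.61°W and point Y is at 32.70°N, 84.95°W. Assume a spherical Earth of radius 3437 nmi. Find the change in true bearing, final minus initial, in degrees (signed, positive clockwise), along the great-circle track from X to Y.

+58.6°

Initial bearing θ₁ = atan2(sin Δλ cos φ₂, cos φ₁ sin φ₂ − sin φ₁ cos φ₂ cos Δλ) = 92.52°
Final bearing θ₂ = (initial bearing from the destination back to the start) + 180° = 151.14°
Δθ = θ₂ − θ₁ = +58.6°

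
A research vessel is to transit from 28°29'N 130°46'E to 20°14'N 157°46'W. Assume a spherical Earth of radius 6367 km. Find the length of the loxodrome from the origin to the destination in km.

Δψ = ln[tan(π/4+φ₂/2)/tan(π/4+φ₁/2)] = -0.1583;  Δφ = -0.1440 rad,  Δλ = +1.2473 rad
q = Δφ/Δψ = 0.9099
d = R·√(Δφ² + q²Δλ²) = 6367·1.14401 = 7284 km

7284 km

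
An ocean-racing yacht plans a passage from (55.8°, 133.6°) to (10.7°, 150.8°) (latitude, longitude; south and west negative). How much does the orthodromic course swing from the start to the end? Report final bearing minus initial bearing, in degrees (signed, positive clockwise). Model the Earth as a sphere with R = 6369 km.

Initial bearing θ₁ = atan2(sin Δλ cos φ₂, cos φ₁ sin φ₂ − sin φ₁ cos φ₂ cos Δλ) = 156.62°
Final bearing θ₂ = (initial bearing from the destination back to the start) + 180° = 166.88°
Δθ = θ₂ − θ₁ = +10.3°

+10.3°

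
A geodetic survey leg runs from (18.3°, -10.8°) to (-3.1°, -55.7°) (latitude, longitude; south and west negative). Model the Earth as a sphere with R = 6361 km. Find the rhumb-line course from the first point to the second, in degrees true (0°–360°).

Δψ = ln[tan(π/4+φ₂/2)/tan(π/4+φ₁/2)] = -0.3791
Δλ = -0.7837 rad (taken the short way round)
course = atan2(Δλ, Δψ) = 244.18°

244.2°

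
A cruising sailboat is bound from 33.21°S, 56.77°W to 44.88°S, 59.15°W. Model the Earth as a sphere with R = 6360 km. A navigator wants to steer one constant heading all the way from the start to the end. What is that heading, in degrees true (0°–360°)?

189.0°

Δψ = ln[tan(π/4+φ₂/2)/tan(π/4+φ₁/2)] = -0.2633
Δλ = -0.0415 rad (taken the short way round)
course = atan2(Δλ, Δψ) = 188.96°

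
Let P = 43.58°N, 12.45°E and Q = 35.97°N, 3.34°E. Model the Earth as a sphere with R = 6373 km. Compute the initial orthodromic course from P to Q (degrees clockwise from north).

θ = atan2( sin Δλ·cos φ₂ ,  cos φ₁ sin φ₂ − sin φ₁ cos φ₂ cos Δλ )
  = atan2(-0.1281, -0.1254) = 225.62°

225.6°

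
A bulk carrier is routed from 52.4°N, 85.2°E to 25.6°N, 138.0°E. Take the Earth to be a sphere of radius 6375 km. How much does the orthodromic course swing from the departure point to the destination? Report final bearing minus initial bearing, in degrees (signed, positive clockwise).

+35.6°

At departure: θ₁ = atan2(sin Δλ cos φ₂, cos φ₁ sin φ₂ − sin φ₁ cos φ₂ cos Δλ) = 103.19°
At arrival: θ₂ = atan2(sin Δλ cos φ₁, −cos φ₂ sin φ₁ + sin φ₂ cos φ₁ cos Δλ) = 138.80°
Δθ = θ₂ − θ₁ = +35.6°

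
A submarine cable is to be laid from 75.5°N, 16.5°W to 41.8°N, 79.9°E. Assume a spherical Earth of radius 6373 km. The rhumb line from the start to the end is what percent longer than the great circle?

Great circle: σ = 0.8963 rad → d_gc = Rσ = 5712.2 km
Rhumb: Δφ = -0.5882, Δλ = +1.6825, Δψ = -1.2574, q = Δφ/Δψ = 0.4678 → d_rh = R√(Δφ²+q²Δλ²) = 6261.7 km
Excess = (6261.7 − 5712.2) / 5712.2 = 549.5 / 5712.2 = 9.62% ≈ 9.6%

9.6%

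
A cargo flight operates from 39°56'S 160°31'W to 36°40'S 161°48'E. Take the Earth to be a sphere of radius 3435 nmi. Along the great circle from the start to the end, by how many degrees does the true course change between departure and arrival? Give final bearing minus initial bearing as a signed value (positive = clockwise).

+23.9°

At departure: θ₁ = atan2(sin Δλ cos φ₂, cos φ₁ sin φ₂ − sin φ₁ cos φ₂ cos Δλ) = 264.13°
At arrival: θ₂ = atan2(sin Δλ cos φ₁, −cos φ₂ sin φ₁ + sin φ₂ cos φ₁ cos Δλ) = 288.02°
Δθ = θ₂ − θ₁ = +23.9°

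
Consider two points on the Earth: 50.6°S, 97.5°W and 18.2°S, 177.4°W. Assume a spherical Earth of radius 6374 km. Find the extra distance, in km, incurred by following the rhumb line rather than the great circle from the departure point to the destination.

Great circle: cos σ = sin φ₁ sin φ₂ + cos φ₁ cos φ₂ cos Δλ,  σ = 1.2163 rad → d_gc = 7752.9 km
Rhumb line: Δψ = +0.7039, q = Δφ/Δψ = 0.8033, d_rh = R√(Δφ²+q²Δλ²) = 7998.5 km
Excess = 7998.5 − 7752.9 = 245.6 ≈ 246 km

246 km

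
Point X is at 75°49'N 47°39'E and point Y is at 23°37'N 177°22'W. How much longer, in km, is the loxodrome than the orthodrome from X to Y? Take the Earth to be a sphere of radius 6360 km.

1544 km

Great circle: cos σ = sin φ₁ sin φ₂ + cos φ₁ cos φ₂ cos Δλ,  σ = 1.3390 rad → d_gc = 8516.2 km
Rhumb line: Δψ = -1.6598, q = Δφ/Δψ = 0.5489, d_rh = R√(Δφ²+q²Δλ²) = 10060.6 km
Excess = 10060.6 − 8516.2 = 1544.4 ≈ 1544 km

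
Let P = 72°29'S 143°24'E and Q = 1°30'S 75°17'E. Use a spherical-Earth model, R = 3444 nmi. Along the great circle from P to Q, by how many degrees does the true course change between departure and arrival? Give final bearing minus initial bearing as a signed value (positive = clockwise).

At departure: θ₁ = atan2(sin Δλ cos φ₂, cos φ₁ sin φ₂ − sin φ₁ cos φ₂ cos Δλ) = 290.53°
At arrival: θ₂ = atan2(sin Δλ cos φ₁, −cos φ₂ sin φ₁ + sin φ₂ cos φ₁ cos Δλ) = 343.62°
Δθ = θ₂ − θ₁ = +53.1°

+53.1°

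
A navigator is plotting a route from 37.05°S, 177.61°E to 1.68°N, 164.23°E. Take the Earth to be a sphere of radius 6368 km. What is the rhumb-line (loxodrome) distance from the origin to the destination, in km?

4522 km

Δψ = ln[tan(π/4+φ₂/2)/tan(π/4+φ₁/2)] = +0.7264;  Δφ = +0.6760 rad,  Δλ = -0.2335 rad
q = Δφ/Δψ = 0.9306
d = R·√(Δφ² + q²Δλ²) = 6368·0.71004 = 4522 km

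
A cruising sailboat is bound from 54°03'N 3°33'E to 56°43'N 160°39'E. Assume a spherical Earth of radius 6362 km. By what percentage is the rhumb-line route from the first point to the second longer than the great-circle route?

Great circle: σ = 1.1810 rad → d_gc = Rσ = 7513.8 km
Rhumb: Δφ = +0.0465, Δλ = +2.7419, Δψ = +0.0820, q = Δφ/Δψ = 0.5678 → d_rh = R√(Δφ²+q²Δλ²) = 9909.4 km
Excess = (9909.4 − 7513.8) / 7513.8 = 2395.6 / 7513.8 = 31.88% ≈ 31.9%

31.9%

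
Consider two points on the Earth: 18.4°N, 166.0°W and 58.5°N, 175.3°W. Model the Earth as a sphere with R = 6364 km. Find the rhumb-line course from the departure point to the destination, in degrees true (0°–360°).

350.2°

Meridional parts: M(φ₁)=+0.3268, M(φ₂)=+1.2657 → ΔM = +0.9389;  Δλ = -0.1623 rad
tan C = Δλ / ΔM = -0.1729 → C = 350.19°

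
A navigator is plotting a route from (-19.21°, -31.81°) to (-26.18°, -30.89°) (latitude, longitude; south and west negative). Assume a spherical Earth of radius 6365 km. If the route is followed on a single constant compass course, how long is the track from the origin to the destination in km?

Δψ = ln[tan(π/4+φ₂/2)/tan(π/4+φ₁/2)] = -0.1320;  Δφ = -0.1216 rad,  Δλ = +0.0161 rad
q = Δφ/Δψ = 0.9218
d = R·√(Δφ² + q²Δλ²) = 6365·0.12255 = 780 km

780 km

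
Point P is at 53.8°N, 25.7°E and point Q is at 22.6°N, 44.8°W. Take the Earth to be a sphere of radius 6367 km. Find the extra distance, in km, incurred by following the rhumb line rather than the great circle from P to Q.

Great circle: cos σ = sin φ₁ sin φ₂ + cos φ₁ cos φ₂ cos Δλ,  σ = 1.0563 rad → d_gc = 6725.3 km
Rhumb line: Δψ = -0.7132, q = Δφ/Δψ = 0.7636, d_rh = R√(Δφ²+q²Δλ²) = 6914.1 km
Excess = 6914.1 − 6725.3 = 188.8 ≈ 189 km

189 km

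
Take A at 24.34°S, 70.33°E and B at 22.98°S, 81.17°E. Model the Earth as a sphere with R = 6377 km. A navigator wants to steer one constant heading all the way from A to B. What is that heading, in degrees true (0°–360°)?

82.2°

Δψ = ln[tan(π/4+φ₂/2)/tan(π/4+φ₁/2)] = +0.0259
Δλ = +0.1892 rad (taken the short way round)
course = atan2(Δλ, Δψ) = 82.20°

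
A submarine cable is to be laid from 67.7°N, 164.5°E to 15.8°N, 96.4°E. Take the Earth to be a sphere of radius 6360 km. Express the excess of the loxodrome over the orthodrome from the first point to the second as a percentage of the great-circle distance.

Great circle: σ = 1.1722 rad → d_gc = Rσ = 7455.4 km
Rhumb: Δφ = -0.9058, Δλ = -1.1886, Δψ = -1.3447, q = Δφ/Δψ = 0.6736 → d_rh = R√(Δφ²+q²Δλ²) = 7688.9 km
Excess = (7688.9 − 7455.4) / 7455.4 = 233.5 / 7455.4 = 3.13% ≈ 3.1%

3.1%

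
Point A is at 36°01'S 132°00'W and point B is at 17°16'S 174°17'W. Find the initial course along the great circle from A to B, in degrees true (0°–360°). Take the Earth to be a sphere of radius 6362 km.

θ = atan2( sin Δλ·cos φ₂ ,  cos φ₁ sin φ₂ − sin φ₁ cos φ₂ cos Δλ )
  = atan2(-0.6425, +0.1753) = 285.27°

285.3°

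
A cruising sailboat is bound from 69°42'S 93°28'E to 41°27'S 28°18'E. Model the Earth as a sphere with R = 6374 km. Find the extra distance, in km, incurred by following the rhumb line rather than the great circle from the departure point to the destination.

Great circle: cos σ = sin φ₁ sin φ₂ + cos φ₁ cos φ₂ cos Δλ,  σ = 0.7524 rad → d_gc = 4795.7 km
Rhumb line: Δψ = +0.9239, q = Δφ/Δψ = 0.5337, d_rh = R√(Δφ²+q²Δλ²) = 4984.4 km
Excess = 4984.4 − 4795.7 = 188.7 ≈ 189 km

189 km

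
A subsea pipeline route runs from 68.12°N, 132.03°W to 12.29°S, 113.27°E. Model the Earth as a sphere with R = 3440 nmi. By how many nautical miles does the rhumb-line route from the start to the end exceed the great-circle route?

Great circle: cos σ = sin φ₁ sin φ₂ + cos φ₁ cos φ₂ cos Δλ,  σ = 1.9280 rad → d_gc = 6632.4 nmi
Rhumb line: Δψ = -1.8597, q = Δφ/Δψ = 0.7546, d_rh = R√(Δφ²+q²Δλ²) = 7093.3 nmi
Excess = 7093.3 − 6632.4 = 460.9 ≈ 461 nmi

461 nmi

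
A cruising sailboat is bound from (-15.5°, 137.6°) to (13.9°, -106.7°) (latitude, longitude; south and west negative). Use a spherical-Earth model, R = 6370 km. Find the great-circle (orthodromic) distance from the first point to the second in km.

13122 km

cos σ = sin φ₁ sin φ₂ + cos φ₁ cos φ₂ cos Δλ
      = sin(-15.50°)sin(13.90°) + cos(-15.50°)cos(13.90°)cos(115.70°) = -0.4698
σ = 118.024° → d = Rσ = 6370·2.05991 = 13122 km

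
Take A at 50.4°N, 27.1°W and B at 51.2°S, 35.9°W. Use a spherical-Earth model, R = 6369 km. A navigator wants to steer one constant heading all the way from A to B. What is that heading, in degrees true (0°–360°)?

184.3°

Meridional parts: M(φ₁)=+1.0216, M(φ₂)=-1.0437 → ΔM = -2.0653;  Δλ = -0.1536 rad
tan C = Δλ / ΔM = +0.0744 → C = 184.25°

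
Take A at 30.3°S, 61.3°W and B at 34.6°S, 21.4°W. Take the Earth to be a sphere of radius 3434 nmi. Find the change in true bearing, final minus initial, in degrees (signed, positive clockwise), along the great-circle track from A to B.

At departure: θ₁ = atan2(sin Δλ cos φ₂, cos φ₁ sin φ₂ − sin φ₁ cos φ₂ cos Δλ) = 108.01°
At arrival: θ₂ = atan2(sin Δλ cos φ₁, −cos φ₂ sin φ₁ + sin φ₂ cos φ₁ cos Δλ) = 85.95°
Δθ = θ₂ − θ₁ = -22.1°

-22.1°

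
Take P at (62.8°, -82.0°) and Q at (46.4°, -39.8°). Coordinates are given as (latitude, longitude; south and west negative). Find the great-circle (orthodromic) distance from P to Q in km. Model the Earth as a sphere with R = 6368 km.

cos σ = sin φ₁ sin φ₂ + cos φ₁ cos φ₂ cos Δλ
      = sin(62.80°)sin(46.40°) + cos(62.80°)cos(46.40°)cos(42.20°) = 0.8776
σ = 28.645° → d = Rσ = 6368·0.49994 = 3184 km

3184 km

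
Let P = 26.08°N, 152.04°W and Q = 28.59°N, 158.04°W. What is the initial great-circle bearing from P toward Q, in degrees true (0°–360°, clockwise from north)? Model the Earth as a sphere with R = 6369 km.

N = sin Δλ·cos φ₂ = -0.0918;  D = cos φ₁ sin φ₂ − sin φ₁ cos φ₂ cos Δλ = +0.0459
initial course = atan2(N, D) = 296.57°

296.6°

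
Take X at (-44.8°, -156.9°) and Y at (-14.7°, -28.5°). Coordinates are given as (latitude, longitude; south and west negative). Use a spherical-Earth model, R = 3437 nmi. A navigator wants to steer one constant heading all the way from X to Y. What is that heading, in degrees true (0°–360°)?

74.6°

Meridional parts: M(φ₁)=-0.8764, M(φ₂)=-0.2594 → ΔM = +0.6170;  Δλ = +2.2410 rad
tan C = Δλ / ΔM = +3.6320 → C = 74.61°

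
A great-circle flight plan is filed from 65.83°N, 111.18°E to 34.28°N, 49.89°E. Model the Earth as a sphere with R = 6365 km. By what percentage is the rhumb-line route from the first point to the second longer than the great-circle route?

Great circle: σ = 0.8280 rad → d_gc = Rσ = 5269.9 km
Rhumb: Δφ = -0.5507, Δλ = -1.0697, Δψ = -0.9037, q = Δφ/Δψ = 0.6093 → d_rh = R√(Δφ²+q²Δλ²) = 5431.0 km
Excess = (5431.0 − 5269.9) / 5269.9 = 161.1 / 5269.9 = 3.06% ≈ 3.1%

3.1%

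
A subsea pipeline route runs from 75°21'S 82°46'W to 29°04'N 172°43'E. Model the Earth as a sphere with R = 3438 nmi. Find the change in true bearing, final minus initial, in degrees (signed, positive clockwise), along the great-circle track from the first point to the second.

At departure: θ₁ = atan2(sin Δλ cos φ₂, cos φ₁ sin φ₂ − sin φ₁ cos φ₂ cos Δλ) = 263.99°
At arrival: θ₂ = atan2(sin Δλ cos φ₁, −cos φ₂ sin φ₁ + sin φ₂ cos φ₁ cos Δλ) = 343.28°
Δθ = θ₂ − θ₁ = +79.3°

+79.3°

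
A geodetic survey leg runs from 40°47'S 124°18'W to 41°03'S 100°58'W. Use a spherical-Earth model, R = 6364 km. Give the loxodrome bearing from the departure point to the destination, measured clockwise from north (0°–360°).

Δψ = ln[tan(π/4+φ₂/2)/tan(π/4+φ₁/2)] = -0.0062
Δλ = +0.4072 rad (taken the short way round)
course = atan2(Δλ, Δψ) = 90.87°

90.9°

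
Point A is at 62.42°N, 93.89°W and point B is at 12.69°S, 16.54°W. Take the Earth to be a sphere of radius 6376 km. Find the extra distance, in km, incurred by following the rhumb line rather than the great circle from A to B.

231 km

Great circle: cos σ = sin φ₁ sin φ₂ + cos φ₁ cos φ₂ cos Δλ,  σ = 1.6667 rad → d_gc = 10627.1 km
Rhumb line: Δψ = -1.6280, q = Δφ/Δψ = 0.8052, d_rh = R√(Δφ²+q²Δλ²) = 10858.3 km
Excess = 10858.3 − 10627.1 = 231.2 ≈ 231 km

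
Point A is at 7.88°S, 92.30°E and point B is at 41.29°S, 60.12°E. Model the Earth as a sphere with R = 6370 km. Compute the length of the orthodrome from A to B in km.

4882 km

Haversine: a = sin²(Δφ/2)+cos φ₁ cos φ₂ sin²(Δλ/2) = 0.13979;  σ = 2·atan2(√a,√(1−a))
σ = 43.911° → d = Rσ = 6370·0.76640 = 4882 km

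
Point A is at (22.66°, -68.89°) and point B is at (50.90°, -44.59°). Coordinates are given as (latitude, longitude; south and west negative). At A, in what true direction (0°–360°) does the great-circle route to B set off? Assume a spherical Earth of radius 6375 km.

27.7°

θ = atan2( sin Δλ·cos φ₂ ,  cos φ₁ sin φ₂ − sin φ₁ cos φ₂ cos Δλ )
  = atan2(+0.2595, +0.4947) = 27.68°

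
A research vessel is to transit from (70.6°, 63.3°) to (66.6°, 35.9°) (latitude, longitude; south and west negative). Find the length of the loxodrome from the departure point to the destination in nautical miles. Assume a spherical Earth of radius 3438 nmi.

645 nmi

Δψ = ln[tan(π/4+φ₂/2)/tan(π/4+φ₁/2)] = -0.1919;  Δφ = -0.0698 rad,  Δλ = -0.4782 rad
q = Δφ/Δψ = 0.3638
d = R·√(Δφ² + q²Δλ²) = 3438·0.18748 = 645 nmi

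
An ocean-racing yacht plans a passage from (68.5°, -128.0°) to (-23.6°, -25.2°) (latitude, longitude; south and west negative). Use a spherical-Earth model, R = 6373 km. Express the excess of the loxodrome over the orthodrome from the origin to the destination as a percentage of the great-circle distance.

4.2%

Great circle: σ = 2.0341 rad → d_gc = Rσ = 12963.3 km
Rhumb: Δφ = -1.6074, Δλ = +1.7942, Δψ = -2.0856, q = Δφ/Δψ = 0.7708 → d_rh = R√(Δφ²+q²Δλ²) = 13513.6 km
Excess = (13513.6 − 12963.3) / 12963.3 = 550.3 / 12963.3 = 4.245% ≈ 4.2%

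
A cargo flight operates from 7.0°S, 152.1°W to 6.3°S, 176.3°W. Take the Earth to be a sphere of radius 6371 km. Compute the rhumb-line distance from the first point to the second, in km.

Δψ = ln[tan(π/4+φ₂/2)/tan(π/4+φ₁/2)] = +0.0123;  Δφ = +0.0122 rad,  Δλ = -0.4224 rad
q = Δφ/Δψ = 0.9933
d = R·√(Δφ² + q²Δλ²) = 6371·0.41970 = 2674 km

2674 km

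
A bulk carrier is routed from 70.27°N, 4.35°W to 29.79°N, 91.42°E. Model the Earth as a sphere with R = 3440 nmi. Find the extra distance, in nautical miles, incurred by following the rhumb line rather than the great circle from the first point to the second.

315 nmi

Great circle: cos σ = sin φ₁ sin φ₂ + cos φ₁ cos φ₂ cos Δλ,  σ = 1.1172 rad → d_gc = 3843.2 nmi
Rhumb line: Δψ = -1.2042, q = Δφ/Δψ = 0.5867, d_rh = R√(Δφ²+q²Δλ²) = 4157.8 nmi
Excess = 4157.8 − 3843.2 = 314.6 ≈ 315 nmi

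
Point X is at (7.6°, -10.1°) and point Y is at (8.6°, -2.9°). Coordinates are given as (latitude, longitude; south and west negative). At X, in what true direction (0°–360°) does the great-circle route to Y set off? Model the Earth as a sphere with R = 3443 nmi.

N = sin Δλ·cos φ₂ = +0.1239;  D = cos φ₁ sin φ₂ − sin φ₁ cos φ₂ cos Δλ = +0.0185
initial course = atan2(N, D) = 81.52°

81.5°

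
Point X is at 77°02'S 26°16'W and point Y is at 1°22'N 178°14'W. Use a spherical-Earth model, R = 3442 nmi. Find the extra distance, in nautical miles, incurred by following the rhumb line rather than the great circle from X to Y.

1206 nmi

Great circle: cos σ = sin φ₁ sin φ₂ + cos φ₁ cos φ₂ cos Δλ,  σ = 1.7939 rad → d_gc = 6174.56 nmi
Rhumb line: Δψ = +2.1986, q = Δφ/Δψ = 0.6224, d_rh = R√(Δφ²+q²Δλ²) = 7380.10 nmi
Excess = 7380.10 − 6174.56 = 1205.54 ≈ 1206 nmi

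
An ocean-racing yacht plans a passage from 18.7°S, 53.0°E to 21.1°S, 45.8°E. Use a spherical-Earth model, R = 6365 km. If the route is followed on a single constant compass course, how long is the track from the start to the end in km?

Rhumb course C = atan2(Δλ, Δψ) with Δψ = ln[tan(π/4+φ₂/2)/tan(π/4+φ₁/2)] = -0.0446, Δλ = -0.1257 → C = 250.48°
d = R·|Δφ| / |cos C| = 6365·0.04189 / 0.33415 = 798 km

798 km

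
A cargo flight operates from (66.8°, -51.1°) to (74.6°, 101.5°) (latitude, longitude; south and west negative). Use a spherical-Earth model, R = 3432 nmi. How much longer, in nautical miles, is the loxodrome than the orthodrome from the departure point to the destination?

770 nmi

Great circle: cos σ = sin φ₁ sin φ₂ + cos φ₁ cos φ₂ cos Δλ,  σ = 0.6547 rad → d_gc = 2246.8 nmi
Rhumb line: Δψ = +0.4175, q = Δφ/Δψ = 0.3260, d_rh = R√(Δφ²+q²Δλ²) = 3016.7 nmi
Excess = 3016.7 − 2246.8 = 769.9 ≈ 770 nmi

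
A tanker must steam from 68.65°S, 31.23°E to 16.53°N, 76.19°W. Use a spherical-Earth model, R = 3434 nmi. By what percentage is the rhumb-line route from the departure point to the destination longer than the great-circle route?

5.5%

Great circle: σ = 1.9492 rad → d_gc = Rσ = 6693.7 nmi
Rhumb: Δφ = +1.4867, Δλ = -1.8748, Δψ = +1.9612, q = Δφ/Δψ = 0.7580 → d_rh = R√(Δφ²+q²Δλ²) = 7062.6 nmi
Excess = (7062.6 − 6693.7) / 6693.7 = 368.9 / 6693.7 = 5.51% ≈ 5.5%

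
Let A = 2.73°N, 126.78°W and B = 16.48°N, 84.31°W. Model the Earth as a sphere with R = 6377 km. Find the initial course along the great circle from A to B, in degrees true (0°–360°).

68.9°

N = sin Δλ·cos φ₂ = +0.6475;  D = cos φ₁ sin φ₂ − sin φ₁ cos φ₂ cos Δλ = +0.2497
initial course = atan2(N, D) = 68.91°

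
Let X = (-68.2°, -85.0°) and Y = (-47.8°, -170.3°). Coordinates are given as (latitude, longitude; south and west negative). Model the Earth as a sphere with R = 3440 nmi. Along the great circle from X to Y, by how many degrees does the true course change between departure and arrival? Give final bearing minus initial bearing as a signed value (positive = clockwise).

+76.9°

At departure: θ₁ = atan2(sin Δλ cos φ₂, cos φ₁ sin φ₂ − sin φ₁ cos φ₂ cos Δλ) = 251.50°
At arrival: θ₂ = atan2(sin Δλ cos φ₁, −cos φ₂ sin φ₁ + sin φ₂ cos φ₁ cos Δλ) = 328.38°
Δθ = θ₂ − θ₁ = +76.9°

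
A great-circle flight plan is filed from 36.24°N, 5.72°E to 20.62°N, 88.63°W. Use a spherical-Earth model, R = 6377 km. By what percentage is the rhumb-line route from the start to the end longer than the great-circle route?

Great circle: σ = 1.4193 rad → d_gc = Rσ = 9050.8 km
Rhumb: Δφ = -0.2726, Δλ = -1.6467, Δψ = -0.3115, q = Δφ/Δψ = 0.8751 → d_rh = R√(Δφ²+q²Δλ²) = 9352.1 km
Excess = (9352.1 − 9050.8) / 9050.8 = 301.3 / 9050.8 = 3.33% ≈ 3.3%

3.3%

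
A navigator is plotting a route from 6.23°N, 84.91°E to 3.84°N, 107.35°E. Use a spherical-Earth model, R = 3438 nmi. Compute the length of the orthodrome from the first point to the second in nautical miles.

1349 nmi

Haversine: a = sin²(Δφ/2)+cos φ₁ cos φ₂ sin²(Δλ/2) = 0.03799;  σ = 2·atan2(√a,√(1−a))
σ = 22.478° → d = Rσ = 3438·0.39232 = 1349 nmi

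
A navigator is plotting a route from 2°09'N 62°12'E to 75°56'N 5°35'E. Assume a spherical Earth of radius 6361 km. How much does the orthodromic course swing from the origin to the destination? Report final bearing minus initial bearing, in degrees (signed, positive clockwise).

Initial bearing θ₁ = atan2(sin Δλ cos φ₂, cos φ₁ sin φ₂ − sin φ₁ cos φ₂ cos Δλ) = 348.11°
Final bearing θ₂ = (initial bearing from the destination back to the start) + 180° = 302.14°
Δθ = θ₂ − θ₁ = -46.0°

-46.0°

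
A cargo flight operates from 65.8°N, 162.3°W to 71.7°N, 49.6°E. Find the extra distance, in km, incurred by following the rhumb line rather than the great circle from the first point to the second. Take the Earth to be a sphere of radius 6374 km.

Great circle: cos σ = sin φ₁ sin φ₂ + cos φ₁ cos φ₂ cos Δλ,  σ = 0.7125 rad → d_gc = 4541.6 km
Rhumb line: Δψ = +0.2859, q = Δφ/Δψ = 0.3601, d_rh = R√(Δφ²+q²Δλ²) = 5969.9 km
Excess = 5969.9 − 4541.6 = 1428.3 ≈ 1428 km

1428 km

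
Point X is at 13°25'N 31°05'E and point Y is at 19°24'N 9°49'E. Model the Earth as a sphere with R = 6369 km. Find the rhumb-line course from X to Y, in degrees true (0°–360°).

286.4°

Meridional parts: M(φ₁)=+0.2363, M(φ₂)=+0.3453 → ΔM = +0.1089;  Δλ = -0.3712 rad
tan C = Δλ / ΔM = -3.4077 → C = 286.35°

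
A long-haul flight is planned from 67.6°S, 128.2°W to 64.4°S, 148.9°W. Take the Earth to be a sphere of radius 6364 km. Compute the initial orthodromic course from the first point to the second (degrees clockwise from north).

281.1°

N = sin Δλ·cos φ₂ = -0.1527;  D = cos φ₁ sin φ₂ − sin φ₁ cos φ₂ cos Δλ = +0.0300
initial course = atan2(N, D) = 281.12°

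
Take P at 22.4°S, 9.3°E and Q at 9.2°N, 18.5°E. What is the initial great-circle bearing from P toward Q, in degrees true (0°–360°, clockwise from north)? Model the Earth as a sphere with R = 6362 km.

θ = atan2( sin Δλ·cos φ₂ ,  cos φ₁ sin φ₂ − sin φ₁ cos φ₂ cos Δλ )
  = atan2(+0.1578, +0.5191) = 16.91°

16.9°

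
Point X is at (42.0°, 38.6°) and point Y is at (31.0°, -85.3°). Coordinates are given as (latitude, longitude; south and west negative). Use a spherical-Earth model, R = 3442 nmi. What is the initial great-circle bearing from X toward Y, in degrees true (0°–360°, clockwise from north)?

314.6°

θ = atan2( sin Δλ·cos φ₂ ,  cos φ₁ sin φ₂ − sin φ₁ cos φ₂ cos Δλ )
  = atan2(-0.7115, +0.7026) = 314.64°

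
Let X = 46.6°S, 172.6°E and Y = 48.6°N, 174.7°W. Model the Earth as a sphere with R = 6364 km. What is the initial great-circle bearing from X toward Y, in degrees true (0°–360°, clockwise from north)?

N = sin Δλ·cos φ₂ = +0.1454;  D = cos φ₁ sin φ₂ − sin φ₁ cos φ₂ cos Δλ = +0.9841
initial course = atan2(N, D) = 8.40°

8.4°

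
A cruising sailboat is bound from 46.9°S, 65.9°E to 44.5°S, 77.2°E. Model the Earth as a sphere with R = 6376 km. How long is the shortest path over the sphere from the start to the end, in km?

Haversine: a = sin²(Δφ/2)+cos φ₁ cos φ₂ sin²(Δλ/2) = 0.00516;  σ = 2·atan2(√a,√(1−a))
σ = 8.240° → d = Rσ = 6376·0.14382 = 917 km

917 km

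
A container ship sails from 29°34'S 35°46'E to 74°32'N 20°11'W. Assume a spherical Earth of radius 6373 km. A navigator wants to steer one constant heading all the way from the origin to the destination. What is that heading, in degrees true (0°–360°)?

Δψ = ln[tan(π/4+φ₂/2)/tan(π/4+φ₁/2)] = +2.5372
Δλ = -0.9765 rad (taken the short way round)
course = atan2(Δλ, Δψ) = 338.95°

338.9°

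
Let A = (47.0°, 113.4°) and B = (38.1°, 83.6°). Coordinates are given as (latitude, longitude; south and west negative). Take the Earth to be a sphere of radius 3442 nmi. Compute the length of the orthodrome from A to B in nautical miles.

1412 nmi

Haversine: a = sin²(Δφ/2)+cos φ₁ cos φ₂ sin²(Δλ/2) = 0.04150;  σ = 2·atan2(√a,√(1−a))
σ = 23.510° → d = Rσ = 3442·0.41033 = 1412 nmi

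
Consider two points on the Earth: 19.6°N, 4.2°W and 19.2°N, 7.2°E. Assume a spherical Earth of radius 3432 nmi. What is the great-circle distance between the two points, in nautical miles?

644 nmi

Haversine: a = sin²(Δφ/2)+cos φ₁ cos φ₂ sin²(Δλ/2) = 0.00879;  σ = 2·atan2(√a,√(1−a))
σ = 10.758° → d = Rσ = 3432·0.18777 = 644 nmi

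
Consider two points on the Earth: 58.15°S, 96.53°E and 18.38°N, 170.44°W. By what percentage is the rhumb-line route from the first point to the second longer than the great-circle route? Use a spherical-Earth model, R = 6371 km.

2.4%

Great circle: σ = 1.8695 rad → d_gc = Rσ = 11910.8 km
Rhumb: Δφ = +1.3357, Δλ = +1.6237, Δψ = +1.5806, q = Δφ/Δψ = 0.8451 → d_rh = R√(Δφ²+q²Δλ²) = 12199.9 km
Excess = (12199.9 − 11910.8) / 11910.8 = 289.1 / 11910.8 = 2.43% ≈ 2.4%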